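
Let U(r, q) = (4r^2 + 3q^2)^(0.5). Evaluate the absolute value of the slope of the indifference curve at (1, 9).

For CES with ρ = 2, MRS = (4/3)·(q/r)^(-1).
At (1, 9): MRS = 4/27.
The indifference curve has slope −4/27 at this bundle.

MRS = 4/27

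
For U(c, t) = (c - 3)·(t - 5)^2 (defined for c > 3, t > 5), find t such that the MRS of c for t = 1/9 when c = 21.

MU_c = (t−5)^2, MU_t = 2·(c−3)·(t−5).
MRS = (1/2)·(t−5)/(c−3).
Substitute c = 21: MRS = (t − 5)/36. Setting this equal to 1/9 gives t − 5 = (1/9)·36 = 4, so t = 9.

t = 9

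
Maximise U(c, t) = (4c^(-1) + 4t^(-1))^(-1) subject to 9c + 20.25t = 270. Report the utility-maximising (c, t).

c* = 12, t* = 8

For CES with ρ = -1, MRS = (t/c)^2.
Tangency: set MRS = p_c/p_t = 9/20.25 = 4/9.
So (t/c)^2 = 4/9; taking the square root, t/c = 2/3, i.e. t = (2/3)·c.
Substitute into the budget 9·c + 20.25·t = 270: 22.5·c = 270, so c* = 12 and t* = (2/3)·12 = 8.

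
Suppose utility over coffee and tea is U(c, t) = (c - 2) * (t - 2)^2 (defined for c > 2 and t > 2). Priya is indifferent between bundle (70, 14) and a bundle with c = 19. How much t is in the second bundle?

U(70, 14) = 9792.
Set U(19, t) = 9792 and solve.
With c = 19: (19 − 2) = 17, so (t − 2)^2 = 9792/17 = 576.
Taking the square root (with t > 2): t − 2 = 24, so t = 26.
Check: U(19, 26) = 9792.

t = 26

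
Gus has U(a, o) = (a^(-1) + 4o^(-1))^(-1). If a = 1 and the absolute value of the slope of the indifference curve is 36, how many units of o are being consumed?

For CES with ρ = -1, MRS = (1/4)·(o/a)^2.
Setting (1/4)·(o/1)^2 = 36 gives (o/1)^2 = 144, so o/1 = 12 and o = 12.

o = 12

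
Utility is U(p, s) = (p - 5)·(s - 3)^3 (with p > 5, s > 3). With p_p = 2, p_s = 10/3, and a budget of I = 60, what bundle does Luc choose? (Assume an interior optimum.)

MU_p = (s−3)^3, MU_s = 3·(p−5)·(s−3)^2.
MRS = (1/3)·(s−3)/(p−5).
Tangency: set MRS = p_p/p_s = 2/(10/3) = 0.6.
So (1/3)·(s − 3)/(p − 5) = 0.6, i.e. (s − 3) = 1.8·(p − 5).
Rewrite the budget in excess-of-subsistence terms: 2·(p − 5) + (10/3)·(s − 3) = 60 − 2·5 − (10/3)·3 = 40.
Substituting, 8·(p − 5) = 40, so p − 5 = 5 and p* = 10.
Then s − 3 = 1.8·5 = 9, so s* = 12.

p* = 10, s* = 12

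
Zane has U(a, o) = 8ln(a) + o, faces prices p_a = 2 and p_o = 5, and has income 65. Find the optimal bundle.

MU_a = 8/a, MU_o = 1.
MRS = 8/a ÷ 1.
Tangency: set MRS = p_a/p_o = 2/5 = 0.4.
MRS depends only on a: 8/a = 0.4 ⇒ a* = 8/0.4 = 20.
From the budget, 5·o = 65 − 2·20 = 25, so o* = 5.

a* = 20, o* = 5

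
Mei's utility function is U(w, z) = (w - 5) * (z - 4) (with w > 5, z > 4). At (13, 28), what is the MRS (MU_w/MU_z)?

MU_w = (z−4), MU_z = (w−5).
MRS = (z−4)/(w−5).
At (13, 28): MRS = 3.
That is, one extra unit of w is worth 3 units of z at the margin.

MRS = 3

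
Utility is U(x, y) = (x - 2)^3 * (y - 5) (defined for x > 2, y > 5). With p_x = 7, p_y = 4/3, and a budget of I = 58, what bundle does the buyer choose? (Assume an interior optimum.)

x* = 6, y* = 12

MU_x = 3·(x−2)^2·(y−5), MU_y = (x−2)^3.
MRS = (3/1)·(y−5)/(x−2).
Tangency: set MRS = p_x/p_y = 7/(4/3) = 5.25.
So (3/1)·(y − 5)/(x − 2) = 5.25, i.e. (y − 5) = 1.75·(x − 2).
Rewrite the budget in excess-of-subsistence terms: 7·(x − 2) + (4/3)·(y − 5) = 58 − 7·2 − (4/3)·5 = 112/3.
Substituting, (28/3)·(x − 2) = 112/3, so x − 2 = 4 and x* = 6.
Then y − 5 = 1.75·4 = 7, so y* = 12.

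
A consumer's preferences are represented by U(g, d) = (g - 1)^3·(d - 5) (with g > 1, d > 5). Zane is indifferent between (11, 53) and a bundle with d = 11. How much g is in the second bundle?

g = 21

U(11, 53) = 48000.
Set U(g, 11) = 48000 and solve.
With d = 11: (11 − 5) = 6, so (g − 1)^3 = 48000/6 = 8000.
Taking the cube root (with g > 1): g − 1 = 20, so g = 21.
Check: U(21, 11) = 48000.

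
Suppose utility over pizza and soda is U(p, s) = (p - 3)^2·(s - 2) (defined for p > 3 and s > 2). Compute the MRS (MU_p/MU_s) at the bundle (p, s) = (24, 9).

MRS = 2/3

MU_p = 2·(p−3)·(s−2), MU_s = (p−3)^2.
MRS = (2/1)·(s−2)/(p−3).
At (24, 9): MRS = 2/3.
So at (24, 9) the consumer would give up 2/3 units of s for one more unit of p.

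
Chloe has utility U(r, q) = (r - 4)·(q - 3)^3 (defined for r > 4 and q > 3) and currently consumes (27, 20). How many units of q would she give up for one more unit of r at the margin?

MRS = 17/69

MU_r = (q−3)^3, MU_q = 3·(r−4)·(q−3)^2.
MRS = (1/3)·(q−3)/(r−4).
At (27, 20): MRS = 17/69.
That is, one extra unit of r is worth 17/69 units of q at the margin.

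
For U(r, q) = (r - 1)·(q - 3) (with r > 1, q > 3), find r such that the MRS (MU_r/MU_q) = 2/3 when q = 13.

r = 16

MU_r = (q−3), MU_q = (r−1).
MRS = (q−3)/(r−1).
Substitute q = 13: MRS = 10/(r − 1). Setting this equal to 2/3 gives r − 1 = 10/(2/3) = 15, so r = 16.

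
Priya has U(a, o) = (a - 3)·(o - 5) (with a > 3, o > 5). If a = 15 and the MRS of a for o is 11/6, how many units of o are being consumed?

o = 27

MU_a = (o−5), MU_o = (a−3).
MRS = (o−5)/(a−3).
Substitute a = 15: MRS = (o − 5)/12. Setting this equal to 11/6 gives o − 5 = (11/6)·12 = 22, so o = 27.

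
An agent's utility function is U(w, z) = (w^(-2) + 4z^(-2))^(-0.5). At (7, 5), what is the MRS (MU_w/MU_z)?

MRS = 125/1372

For CES with ρ = -2, MRS = (1/4)·(z/w)^3.
At (7, 5): MRS = 125/1372.
That is, one extra unit of w is worth 125/1372 units of z at the margin.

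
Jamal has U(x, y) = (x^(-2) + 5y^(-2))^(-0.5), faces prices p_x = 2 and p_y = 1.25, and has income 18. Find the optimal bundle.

For CES with ρ = -2, MRS = (1/5)·(y/x)^3.
Tangency: set MRS = p_x/p_y = 2/1.25 = 1.6.
So (y/x)^3 = 8; taking the cube root, y/x = 2, i.e. y = 2·x.
Substitute into the budget 2·x + 1.25·y = 18: 4.5·x = 18, so x* = 4 and y* = 2·4 = 8.

x* = 4, y* = 8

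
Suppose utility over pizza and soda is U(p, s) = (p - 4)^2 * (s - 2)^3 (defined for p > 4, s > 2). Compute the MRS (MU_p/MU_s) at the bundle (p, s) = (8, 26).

MU_p = 2·(p−4)·(s−2)^3, MU_s = 3·(p−4)^2·(s−2)^2.
MRS = (2/3)·(s−2)/(p−4).
At (8, 26): MRS = 4.
The indifference curve has slope −4 at this bundle.

MRS = 4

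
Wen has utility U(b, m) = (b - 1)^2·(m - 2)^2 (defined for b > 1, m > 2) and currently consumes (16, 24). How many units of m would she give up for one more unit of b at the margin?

MRS = 22/15

MU_b = 2·(b−1)·(m−2)^2, MU_m = 2·(b−1)^2·(m−2).
MRS = (m−2)/(b−1).
At (16, 24): MRS = 22/15.
So at (16, 24) the consumer would give up 22/15 units of m for one more unit of b.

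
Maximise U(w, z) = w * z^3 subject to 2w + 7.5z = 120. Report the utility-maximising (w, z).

MU_w = z^3 and MU_z = 3·w·z^2.
MRS = MU_w/MU_z = (1/3)·z/w.
Tangency: set MRS = p_w/p_z = 2/7.5 = 4/15.
So (1/3)·z/w = 4/15, i.e. z = 0.8·w.
Substitute into the budget 2·w + 7.5·z = 120: 8·w = 120, so w* = 15.
Then z* = 0.8·15 = 12.

w* = 15, z* = 12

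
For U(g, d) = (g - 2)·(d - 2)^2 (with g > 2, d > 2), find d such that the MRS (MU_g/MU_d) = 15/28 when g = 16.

MU_g = (d−2)^2, MU_d = 2·(g−2)·(d−2).
MRS = (1/2)·(d−2)/(g−2).
Substitute g = 16: MRS = (d − 2)/28. Setting this equal to 15/28 gives d − 2 = (15/28)·28 = 15, so d = 17.

d = 17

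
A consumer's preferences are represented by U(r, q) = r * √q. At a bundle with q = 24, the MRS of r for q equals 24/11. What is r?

r = 22

MU_r = √q and MU_q = 0.5·r·q^(-0.5).
MRS = MU_r/MU_q = (2)·q/r.
Substitute q = 24: MRS = 48/r. Setting 48/r = 24/11 gives r = 48/(24/11) = 22.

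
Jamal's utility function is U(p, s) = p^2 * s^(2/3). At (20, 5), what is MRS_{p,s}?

MU_p = 2·p·s^(2/3) and MU_s = 2/3·p^2·s^(-1/3).
MRS = MU_p/MU_s = (3)·s/p.
At (20, 5): MRS = 0.75.
So at (20, 5) the consumer would give up 0.75 units of s for one more unit of p.

MRS = 0.75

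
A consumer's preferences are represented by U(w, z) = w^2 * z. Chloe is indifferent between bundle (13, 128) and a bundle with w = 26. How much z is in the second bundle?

z = 32

U(13, 128) = 21632.
Set U(26, z) = 21632 and solve.
With w = 26: 26^2 = 676, so z = 21632/676 = 32.
Check: U(26, 32) = 21632.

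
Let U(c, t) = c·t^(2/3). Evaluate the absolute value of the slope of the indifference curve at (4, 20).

MRS = 7.5

MU_c = t^(2/3) and MU_t = 2/3·c·t^(-1/3).
MRS = MU_c/MU_t = (1.5)·t/c.
At (4, 20): MRS = 7.5.
The indifference curve has slope −7.5 at this bundle.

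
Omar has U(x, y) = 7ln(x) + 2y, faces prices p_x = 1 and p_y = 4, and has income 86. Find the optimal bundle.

x* = 14, y* = 18

MU_x = 7/x, MU_y = 2.
MRS = 7/x ÷ 2.
Tangency: set MRS = p_x/p_y = 1/4 = 0.25.
MRS depends only on x: 3.5/x = 0.25 ⇒ x* = 3.5/0.25 = 14.
From the budget, 4·y = 86 − 1·14 = 72, so y* = 18.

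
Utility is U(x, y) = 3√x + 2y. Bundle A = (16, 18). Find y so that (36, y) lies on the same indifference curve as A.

y = 15

U(16, 18) = 48.
Set U(36, y) = 48 and solve.
With x = 36: √36 = 6, so 2y = 48 − 3·6 = 30 and y = 15.
Check: U(36, 15) = 48.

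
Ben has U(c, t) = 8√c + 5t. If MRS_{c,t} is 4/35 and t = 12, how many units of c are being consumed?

c = 49

MU_c = 8/(2√c), MU_t = 5.
MRS = 8/(2√c) ÷ 5.
MRS depends only on c: 0.8/√c = 4/35 ⇒ √c = 0.8/(4/35) = 7 ⇒ c = 49.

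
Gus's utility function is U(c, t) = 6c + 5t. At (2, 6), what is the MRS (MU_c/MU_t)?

MU_c = 6, MU_t = 5, so MRS = 6/5 = 1.2 at every bundle.
At (2, 6): MRS = 1.2.
The indifference curve has slope −1.2 at this bundle.

MRS = 1.2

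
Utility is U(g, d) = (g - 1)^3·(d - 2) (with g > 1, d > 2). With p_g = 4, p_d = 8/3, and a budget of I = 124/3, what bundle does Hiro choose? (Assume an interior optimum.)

g* = 7, d* = 5

MU_g = 3·(g−1)^2·(d−2), MU_d = (g−1)^3.
MRS = (3/1)·(d−2)/(g−1).
Tangency: set MRS = p_g/p_d = 4/(8/3) = 1.5.
So (3/1)·(d − 2)/(g − 1) = 1.5, i.e. (d − 2) = 0.5·(g − 1).
Rewrite the budget in excess-of-subsistence terms: 4·(g − 1) + (8/3)·(d − 2) = 124/3 − 4·1 − (8/3)·2 = 32.
Substituting, (16/3)·(g − 1) = 32, so g − 1 = 6 and g* = 7.
Then d − 2 = 0.5·6 = 3, so d* = 5.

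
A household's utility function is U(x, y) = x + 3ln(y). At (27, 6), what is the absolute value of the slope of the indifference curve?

MU_x = 1, MU_y = 3/y.
MRS = 1 ÷ (3/y).
At (27, 6): MRS = 2.
The indifference curve has slope −2 at this bundle.

MRS = 2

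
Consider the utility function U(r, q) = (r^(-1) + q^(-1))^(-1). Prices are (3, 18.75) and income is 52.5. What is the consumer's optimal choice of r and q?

r* = 5, q* = 2

For CES with ρ = -1, MRS = (q/r)^2.
Tangency: set MRS = p_r/p_q = 3/18.75 = 4/25.
So (q/r)^2 = 4/25; taking the square root, q/r = 0.4, i.e. q = 0.4·r.
Substitute into the budget 3·r + 18.75·q = 52.5: 10.5·r = 52.5, so r* = 5 and q* = 0.4·5 = 2.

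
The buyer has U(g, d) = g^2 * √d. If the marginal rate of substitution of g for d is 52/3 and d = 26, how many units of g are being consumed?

g = 6

MU_g = 2·g·√d and MU_d = 0.5·g^2·d^(-0.5).
MRS = MU_g/MU_d = (4)·d/g.
Substitute d = 26: MRS = 104/g. Setting 104/g = 52/3 gives g = 104/(52/3) = 6.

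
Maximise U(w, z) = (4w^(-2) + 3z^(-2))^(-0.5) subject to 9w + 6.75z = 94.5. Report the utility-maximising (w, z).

w* = 6, z* = 6

For CES with ρ = -2, MRS = (4/3)·(z/w)^3.
Tangency: set MRS = p_w/p_z = 9/6.75 = 4/3.
So (z/w)^3 = 1; taking the cube root, z/w = 1, i.e. z = w.
Substitute into the budget 9·w + 6.75·z = 94.5: 15.75·w = 94.5, so w* = 6 and z* = 6.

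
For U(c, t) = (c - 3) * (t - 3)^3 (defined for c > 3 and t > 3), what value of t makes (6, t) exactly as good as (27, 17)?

t = 31

U(27, 17) = 65856.
Set U(6, t) = 65856 and solve.
With c = 6: (6 − 3) = 3, so (t − 3)^3 = 65856/3 = 21952.
Taking the cube root (with t > 3): t − 3 = 28, so t = 31.
Check: U(6, 31) = 65856.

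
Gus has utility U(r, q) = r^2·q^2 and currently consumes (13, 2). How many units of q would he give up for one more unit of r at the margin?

MRS = 2/13

MU_r = 2·r·q^2 and MU_q = 2·r^2·q.
MRS = MU_r/MU_q = q/r.
At (13, 2): MRS = 2/13.
So at (13, 2) the consumer would give up 2/13 units of q for one more unit of r.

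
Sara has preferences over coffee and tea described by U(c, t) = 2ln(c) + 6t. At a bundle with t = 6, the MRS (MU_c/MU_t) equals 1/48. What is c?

MU_c = 2/c, MU_t = 6.
MRS = 2/c ÷ 6.
MRS depends only on c: (1/3)/c = 1/48 ⇒ c = (1/3)/(1/48) = 16.

c = 16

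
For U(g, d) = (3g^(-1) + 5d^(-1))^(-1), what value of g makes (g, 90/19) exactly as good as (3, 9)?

g = 6

U depends on (g, d) only through S = 3g^(-1) + 5d^(-1), so equal utility means equal S. At (3, 9): S = 14/9.
With d = 90/19: 5·(90/19)^(-1) = 19/18, so 3g^(-1) = 14/9 − 19/18 = 0.5, i.e. g^(-1) = 1/6.
Hence g = 1/(1/6) = 6.
Check: U(6, 90/19) = 0.6429.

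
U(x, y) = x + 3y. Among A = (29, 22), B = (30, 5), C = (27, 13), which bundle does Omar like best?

Evaluate utility at each bundle:
U(A) = 95.
U(B) = 45.
U(C) = 66.
Highest utility is A, so A ≻ C ≻ B.

Bundle A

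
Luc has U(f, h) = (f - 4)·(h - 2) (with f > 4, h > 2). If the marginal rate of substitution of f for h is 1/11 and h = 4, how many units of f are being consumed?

f = 26

MU_f = (h−2), MU_h = (f−4).
MRS = (h−2)/(f−4).
Substitute h = 4: MRS = 2/(f − 4). Setting this equal to 1/11 gives f − 4 = 2/(1/11) = 22, so f = 26.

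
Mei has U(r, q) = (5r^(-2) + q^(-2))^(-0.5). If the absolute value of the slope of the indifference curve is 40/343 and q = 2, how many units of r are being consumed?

r = 7

For CES with ρ = -2, MRS = (5/1)·(q/r)^3.
Setting (5/1)·(2/r)^3 = 40/343 gives (2/r)^3 = 8/343, so 2/r = 2/7 and r = 7.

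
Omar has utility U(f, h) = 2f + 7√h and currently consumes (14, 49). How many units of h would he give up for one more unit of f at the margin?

MRS = 4

MU_f = 2, MU_h = 7/(2√h).
MRS = 2 ÷ (7/(2√h)).
At (14, 49): MRS = 4.
The indifference curve has slope −4 at this bundle.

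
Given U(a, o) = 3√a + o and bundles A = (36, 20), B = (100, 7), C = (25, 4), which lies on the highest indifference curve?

Evaluate utility at each bundle:
U(A) = 38.000.
U(B) = 37.000.
U(C) = 19.000.
Highest utility is A, so A ≻ B ≻ C.

Bundle A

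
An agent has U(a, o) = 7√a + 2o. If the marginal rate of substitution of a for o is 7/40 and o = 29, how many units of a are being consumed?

MU_a = 7/(2√a), MU_o = 2.
MRS = 7/(2√a) ÷ 2.
MRS depends only on a: 1.75/√a = 7/40 ⇒ √a = 1.75/(7/40) = 10 ⇒ a = 100.

a = 100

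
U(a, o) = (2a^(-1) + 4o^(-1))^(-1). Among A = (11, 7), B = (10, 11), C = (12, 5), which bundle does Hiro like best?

Bundle B

Evaluate utility at each bundle:
U(A) = 1.328.
U(B) = 1.774.
U(C) = 1.034.
Highest utility is B, so B ≻ A ≻ C.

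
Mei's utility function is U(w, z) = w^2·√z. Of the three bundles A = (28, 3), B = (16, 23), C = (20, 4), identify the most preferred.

Evaluate utility at each bundle:
U(A) = 1357.928.
U(B) = 1227.733.
U(C) = 800.000.
Highest utility is A, so A ≻ B ≻ C.

Bundle A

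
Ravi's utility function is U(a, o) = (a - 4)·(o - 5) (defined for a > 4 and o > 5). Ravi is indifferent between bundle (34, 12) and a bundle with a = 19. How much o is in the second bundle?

o = 19

U(34, 12) = 210.
Set U(19, o) = 210 and solve.
With a = 19: (19 − 4) = 15, so (o − 5) = 210/15 = 14.
So o = 5 + 14 = 19.
Check: U(19, 19) = 210.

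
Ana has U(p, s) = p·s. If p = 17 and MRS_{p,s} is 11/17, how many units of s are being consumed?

s = 11

MU_p = s and MU_s = p.
MRS = MU_p/MU_s = s/p.
Substitute p = 17: MRS = s/17. Setting s/17 = 11/17 gives s = (11/17)·17 = 11.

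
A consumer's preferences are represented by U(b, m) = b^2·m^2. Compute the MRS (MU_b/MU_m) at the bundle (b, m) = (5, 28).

MRS = 5.6

MU_b = 2·b·m^2 and MU_m = 2·b^2·m.
MRS = MU_b/MU_m = m/b.
At (5, 28): MRS = 5.6.
That is, one extra unit of b is worth 5.6 units of m at the margin.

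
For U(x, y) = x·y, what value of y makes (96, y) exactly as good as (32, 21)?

U(32, 21) = 672.
Set U(96, y) = 672 and solve.
With x = 96: y = 672/96 = 7.
Check: U(96, 7) = 672.

y = 7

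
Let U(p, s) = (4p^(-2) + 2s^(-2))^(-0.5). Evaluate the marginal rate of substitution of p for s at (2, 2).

For CES with ρ = -2, MRS = (4/2)·(s/p)^3.
At (2, 2): MRS = 2.
That is, one extra unit of p is worth 2 units of s at the margin.

MRS = 2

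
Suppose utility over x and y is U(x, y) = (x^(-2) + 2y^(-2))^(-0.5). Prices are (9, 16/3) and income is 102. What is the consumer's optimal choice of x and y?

For CES with ρ = -2, MRS = (1/2)·(y/x)^3.
Tangency: set MRS = p_x/p_y = 9/(16/3) = 27/16.
So (y/x)^3 = 3.375; taking the cube root, y/x = 1.5, i.e. y = 1.5·x.
Substitute into the budget 9·x + (16/3)·y = 102: 17·x = 102, so x* = 6 and y* = 1.5·6 = 9.

x* = 6, y* = 9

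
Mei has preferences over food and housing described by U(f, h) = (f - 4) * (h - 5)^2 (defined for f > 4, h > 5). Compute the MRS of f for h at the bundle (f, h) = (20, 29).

MRS = 0.75

MU_f = (h−5)^2, MU_h = 2·(f−4)·(h−5).
MRS = (1/2)·(h−5)/(f−4).
At (20, 29): MRS = 0.75.
That is, one extra unit of f is worth 0.75 units of h at the margin.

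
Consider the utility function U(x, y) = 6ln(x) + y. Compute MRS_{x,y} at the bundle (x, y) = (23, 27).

MU_x = 6/x, MU_y = 1.
MRS = 6/x ÷ 1.
At (23, 27): MRS = 6/23.
The indifference curve has slope −6/23 at this bundle.

MRS = 6/23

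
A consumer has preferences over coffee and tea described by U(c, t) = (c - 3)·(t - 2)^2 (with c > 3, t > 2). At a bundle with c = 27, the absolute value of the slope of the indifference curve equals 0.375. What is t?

t = 20

MU_c = (t−2)^2, MU_t = 2·(c−3)·(t−2).
MRS = (1/2)·(t−2)/(c−3).
Substitute c = 27: MRS = (t − 2)/48. Setting this equal to 0.375 gives t − 2 = 0.375·48 = 18, so t = 20.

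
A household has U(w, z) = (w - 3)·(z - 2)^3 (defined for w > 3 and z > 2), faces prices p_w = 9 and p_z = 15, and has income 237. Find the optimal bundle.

MU_w = (z−2)^3, MU_z = 3·(w−3)·(z−2)^2.
MRS = (1/3)·(z−2)/(w−3).
Tangency: set MRS = p_w/p_z = 9/15 = 0.6.
So (1/3)·(z − 2)/(w − 3) = 0.6, i.e. (z − 2) = 1.8·(w − 3).
Rewrite the budget in excess-of-subsistence terms: 9·(w − 3) + 15·(z − 2) = 237 − 9·3 − 15·2 = 180.
Substituting, 36·(w − 3) = 180, so w − 3 = 5 and w* = 8.
Then z − 2 = 1.8·5 = 9, so z* = 11.

w* = 8, z* = 11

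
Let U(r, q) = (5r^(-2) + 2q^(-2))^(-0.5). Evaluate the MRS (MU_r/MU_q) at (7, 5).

For CES with ρ = -2, MRS = (5/2)·(q/r)^3.
At (7, 5): MRS = 625/686.
That is, one extra unit of r is worth 625/686 units of q at the margin.

MRS = 625/686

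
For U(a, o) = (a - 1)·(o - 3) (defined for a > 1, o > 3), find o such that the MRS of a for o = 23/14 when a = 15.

o = 26

MU_a = (o−3), MU_o = (a−1).
MRS = (o−3)/(a−1).
Substitute a = 15: MRS = (o − 3)/14. Setting this equal to 23/14 gives o − 3 = (23/14)·14 = 23, so o = 26.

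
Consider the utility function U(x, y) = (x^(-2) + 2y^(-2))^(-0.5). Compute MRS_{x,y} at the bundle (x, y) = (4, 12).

MRS = 13.5

For CES with ρ = -2, MRS = (1/2)·(y/x)^3.
At (4, 12): MRS = 13.5.
So at (4, 12) the consumer would give up 13.5 units of y for one more unit of x.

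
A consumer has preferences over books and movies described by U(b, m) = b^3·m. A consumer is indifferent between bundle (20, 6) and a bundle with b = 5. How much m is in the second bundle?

U(20, 6) = 48000.
Set U(5, m) = 48000 and solve.
With b = 5: 5^3 = 125, so m = 48000/125 = 384.
Check: U(5, 384) = 48000.

m = 384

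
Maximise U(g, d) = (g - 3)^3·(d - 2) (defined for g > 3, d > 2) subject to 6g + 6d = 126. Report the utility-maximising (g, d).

g* = 15, d* = 6

MU_g = 3·(g−3)^2·(d−2), MU_d = (g−3)^3.
MRS = (3/1)·(d−2)/(g−3).
Tangency: set MRS = p_g/p_d = 6/6 = 1.
So (3/1)·(d − 2)/(g − 3) = 1, i.e. (d − 2) = (1/3)·(g − 3).
Rewrite the budget in excess-of-subsistence terms: 6·(g − 3) + 6·(d − 2) = 126 − 6·3 − 6·2 = 96.
Substituting, 8·(g − 3) = 96, so g − 3 = 12 and g* = 15.
Then d − 2 = (1/3)·12 = 4, so d* = 6.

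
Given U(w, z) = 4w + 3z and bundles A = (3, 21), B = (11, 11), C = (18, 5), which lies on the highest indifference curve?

Evaluate utility at each bundle:
U(A) = 75.
U(B) = 77.
U(C) = 87.
Highest utility is C, so C ≻ B ≻ A.

Bundle C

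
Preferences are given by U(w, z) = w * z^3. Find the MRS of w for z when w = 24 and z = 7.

MRS = 7/72

MU_w = z^3 and MU_z = 3·w·z^2.
MRS = MU_w/MU_z = (1/3)·z/w.
At (24, 7): MRS = 7/72.
The indifference curve has slope −7/72 at this bundle.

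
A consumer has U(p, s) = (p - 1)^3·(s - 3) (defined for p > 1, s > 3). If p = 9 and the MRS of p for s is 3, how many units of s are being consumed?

s = 11

MU_p = 3·(p−1)^2·(s−3), MU_s = (p−1)^3.
MRS = (3/1)·(s−3)/(p−1).
Substitute p = 9: MRS = (s − 3)/(8/3). Setting this equal to 3 gives s − 3 = 3·(8/3) = 8, so s = 11.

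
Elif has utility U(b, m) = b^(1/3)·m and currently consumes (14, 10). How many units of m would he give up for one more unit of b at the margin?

MU_b = 1/3·b^(-2/3)·m and MU_m = b^(1/3).
MRS = MU_b/MU_m = (1/3)·m/b.
At (14, 10): MRS = 5/21.
The indifference curve has slope −5/21 at this bundle.

MRS = 5/21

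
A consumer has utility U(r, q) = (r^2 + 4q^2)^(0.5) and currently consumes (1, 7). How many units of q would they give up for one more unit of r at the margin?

For CES with ρ = 2, MRS = (1/4)·(q/r)^(-1).
At (1, 7): MRS = 1/28.
That is, one extra unit of r is worth 1/28 units of q at the margin.

MRS = 1/28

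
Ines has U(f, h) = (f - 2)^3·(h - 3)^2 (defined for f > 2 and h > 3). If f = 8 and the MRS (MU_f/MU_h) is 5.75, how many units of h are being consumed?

MU_f = 3·(f−2)^2·(h−3)^2, MU_h = 2·(f−2)^3·(h−3).
MRS = (3/2)·(h−3)/(f−2).
Substitute f = 8: MRS = (h − 3)/4. Setting this equal to 5.75 gives h − 3 = 5.75·4 = 23, so h = 26.

h = 26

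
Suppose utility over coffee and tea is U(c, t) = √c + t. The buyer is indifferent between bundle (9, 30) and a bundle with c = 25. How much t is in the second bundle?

t = 28

U(9, 30) = 33.
Set U(25, t) = 33 and solve.
With c = 25: √25 = 5, so t = 33 − 5 = 28.
Check: U(25, 28) = 33.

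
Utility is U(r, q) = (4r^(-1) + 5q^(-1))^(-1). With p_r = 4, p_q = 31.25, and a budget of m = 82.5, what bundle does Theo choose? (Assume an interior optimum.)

For CES with ρ = -1, MRS = (4/5)·(q/r)^2.
Tangency: set MRS = p_r/p_q = 4/31.25 = 16/125.
So (q/r)^2 = 4/25; taking the square root, q/r = 0.4, i.e. q = 0.4·r.
Substitute into the budget 4·r + 31.25·q = 82.5: 16.5·r = 82.5, so r* = 5 and q* = 0.4·5 = 2.

r* = 5, q* = 2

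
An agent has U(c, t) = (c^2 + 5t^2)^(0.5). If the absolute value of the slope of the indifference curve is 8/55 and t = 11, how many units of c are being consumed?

For CES with ρ = 2, MRS = (1/5)·(t/c)^(-1).
Setting (1/5)·(11/c)^(-1) = 8/55 gives (11/c)^(-1) = 8/11, so 11/c = 1.375 and c = 8.

c = 8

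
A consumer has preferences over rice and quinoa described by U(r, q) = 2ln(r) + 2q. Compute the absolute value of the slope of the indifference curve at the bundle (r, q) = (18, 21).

MRS = 1/18

MU_r = 2/r, MU_q = 2.
MRS = 2/r ÷ 2.
At (18, 21): MRS = 1/18.
That is, one extra unit of r is worth 1/18 units of q at the margin.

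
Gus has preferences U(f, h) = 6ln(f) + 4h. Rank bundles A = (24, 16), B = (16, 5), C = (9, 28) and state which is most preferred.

Bundle C

Evaluate utility at each bundle:
U(A) = 83.068.
U(B) = 36.636.
U(C) = 125.183.
Highest utility is C, so C ≻ A ≻ B.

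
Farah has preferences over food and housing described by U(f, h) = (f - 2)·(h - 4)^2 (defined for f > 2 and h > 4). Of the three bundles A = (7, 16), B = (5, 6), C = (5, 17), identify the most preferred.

Bundle A

Evaluate utility at each bundle:
U(A) = 720.
U(B) = 12.
U(C) = 507.
Highest utility is A, so A ≻ C ≻ B.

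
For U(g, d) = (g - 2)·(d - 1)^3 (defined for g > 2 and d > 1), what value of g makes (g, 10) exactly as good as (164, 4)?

U(164, 4) = 4374.
Set U(g, 10) = 4374 and solve.
With d = 10: (10 − 1)^3 = 729, so (g − 2) = 4374/729 = 6.
So g = 2 + 6 = 8.
Check: U(8, 10) = 4374.

g = 8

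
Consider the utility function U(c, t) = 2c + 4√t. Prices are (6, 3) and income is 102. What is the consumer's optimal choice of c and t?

MU_c = 2, MU_t = 4/(2√t).
MRS = 2 ÷ (4/(2√t)).
Tangency: set MRS = p_c/p_t = 6/3 = 2.
MRS depends only on t: √t = 2 ⇒ √t = 2 ⇒ t* = 4.
From the budget, 6·c = 102 − 3·4 = 90, so c* = 15.

c* = 15, t* = 4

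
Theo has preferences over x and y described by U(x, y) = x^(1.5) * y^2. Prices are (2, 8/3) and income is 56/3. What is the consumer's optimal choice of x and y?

x* = 4, y* = 4

MU_x = 1.5·√x·y^2 and MU_y = 2·x^(1.5)·y.
MRS = MU_x/MU_y = (0.75)·y/x.
Tangency: set MRS = p_x/p_y = 2/(8/3) = 0.75.
So (0.75)·y/x = 0.75, i.e. y = x.
Substitute into the budget 2·x + (8/3)·y = 56/3: (14/3)·x = 56/3, so x* = 4.
Then y* = 4.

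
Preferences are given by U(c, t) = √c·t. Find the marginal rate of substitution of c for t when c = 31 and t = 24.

MRS = 12/31

MU_c = 0.5·c^(-0.5)·t and MU_t = √c.
MRS = MU_c/MU_t = (0.5)·t/c.
At (31, 24): MRS = 12/31.
So at (31, 24) the consumer would give up 12/31 units of t for one more unit of c.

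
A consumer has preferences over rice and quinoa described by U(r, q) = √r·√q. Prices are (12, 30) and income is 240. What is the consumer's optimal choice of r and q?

MU_r = 0.5·r^(-0.5)·√q and MU_q = 0.5·√r·q^(-0.5).
MRS = MU_r/MU_q = q/r.
Tangency: set MRS = p_r/p_q = 12/30 = 0.4.
So q/r = 0.4, i.e. q = 0.4·r.
Substitute into the budget 12·r + 30·q = 240: 24·r = 240, so r* = 10.
Then q* = 0.4·10 = 4.

r* = 10, q* = 4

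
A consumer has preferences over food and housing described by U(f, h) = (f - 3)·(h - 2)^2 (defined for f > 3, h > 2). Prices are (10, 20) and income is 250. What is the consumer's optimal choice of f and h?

f* = 9, h* = 8

MU_f = (h−2)^2, MU_h = 2·(f−3)·(h−2).
MRS = (1/2)·(h−2)/(f−3).
Tangency: set MRS = p_f/p_h = 10/20 = 0.5.
So (1/2)·(h − 2)/(f − 3) = 0.5, i.e. (h − 2) = (f − 3).
Rewrite the budget in excess-of-subsistence terms: 10·(f − 3) + 20·(h − 2) = 250 − 10·3 − 20·2 = 180.
Substituting, 30·(f − 3) = 180, so f − 3 = 6 and f* = 9.
Then h − 2 = 6, so h* = 8.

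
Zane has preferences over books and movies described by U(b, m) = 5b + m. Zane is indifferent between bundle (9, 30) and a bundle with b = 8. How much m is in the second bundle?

U(9, 30) = 75.
Set U(8, m) = 75 and solve.
5·8 + m = 75 ⇒ m = 35 ⇒ m = 35.
Check: U(8, 35) = 75.

m = 35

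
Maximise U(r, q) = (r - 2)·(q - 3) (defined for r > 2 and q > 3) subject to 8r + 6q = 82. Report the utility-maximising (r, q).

MU_r = (q−3), MU_q = (r−2).
MRS = (q−3)/(r−2).
Tangency: set MRS = p_r/p_q = 8/6 = 4/3.
So (q − 3)/(r − 2) = 4/3, i.e. (q − 3) = (4/3)·(r − 2).
Rewrite the budget in excess-of-subsistence terms: 8·(r − 2) + 6·(q − 3) = 82 − 8·2 − 6·3 = 48.
Substituting, 16·(r − 2) = 48, so r − 2 = 3 and r* = 5.
Then q − 3 = (4/3)·3 = 4, so q* = 7.

r* = 5, q* = 7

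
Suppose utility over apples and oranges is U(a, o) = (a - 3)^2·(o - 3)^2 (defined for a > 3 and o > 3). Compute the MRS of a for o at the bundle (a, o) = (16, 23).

MRS = 20/13

MU_a = 2·(a−3)·(o−3)^2, MU_o = 2·(a−3)^2·(o−3).
MRS = (o−3)/(a−3).
At (16, 23): MRS = 20/13.
The indifference curve has slope −20/13 at this bundle.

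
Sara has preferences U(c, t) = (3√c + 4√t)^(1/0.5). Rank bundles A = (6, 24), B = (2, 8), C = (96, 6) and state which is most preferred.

Bundle C

Evaluate utility at each bundle:
U(A) = 726.000.
U(B) = 242.000.
U(C) = 1536.000.
Highest utility is C, so C ≻ A ≻ B.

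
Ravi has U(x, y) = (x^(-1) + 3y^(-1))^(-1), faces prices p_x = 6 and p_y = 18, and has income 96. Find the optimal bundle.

For CES with ρ = -1, MRS = (1/3)·(y/x)^2.
Tangency: set MRS = p_x/p_y = 6/18 = 1/3.
So (y/x)^2 = 1; taking the square root, y/x = 1, i.e. y = x.
Substitute into the budget 6·x + 18·y = 96: 24·x = 96, so x* = 4 and y* = 4.

x* = 4, y* = 4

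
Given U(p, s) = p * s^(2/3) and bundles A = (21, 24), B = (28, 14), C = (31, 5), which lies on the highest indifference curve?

Evaluate utility at each bundle:
U(A) = 174.727.
U(B) = 162.646.
U(C) = 90.645.
Highest utility is A, so A ≻ B ≻ C.

Bundle A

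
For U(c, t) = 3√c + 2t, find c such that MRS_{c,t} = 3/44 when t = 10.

c = 121

MU_c = 3/(2√c), MU_t = 2.
MRS = 3/(2√c) ÷ 2.
MRS depends only on c: 0.75/√c = 3/44 ⇒ √c = 0.75/(3/44) = 11 ⇒ c = 121.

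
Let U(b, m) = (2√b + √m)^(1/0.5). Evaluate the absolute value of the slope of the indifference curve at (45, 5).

For CES with ρ = 0.5, MRS = (2/1)·√(m/b).
At (45, 5): MRS = 2/3.
The indifference curve has slope −2/3 at this bundle.

MRS = 2/3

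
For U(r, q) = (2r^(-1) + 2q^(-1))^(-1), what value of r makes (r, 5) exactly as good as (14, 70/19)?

r = 7

U depends on (r, q) only through S = 2r^(-1) + 2q^(-1), so equal utility means equal S. At (14, 70/19): S = 24/35.
With q = 5: 2·5^(-1) = 0.4, so 2r^(-1) = 24/35 − 0.4 = 2/7, i.e. r^(-1) = 1/7.
Hence r = 1/(1/7) = 7.
Check: U(7, 5) = 1.4583.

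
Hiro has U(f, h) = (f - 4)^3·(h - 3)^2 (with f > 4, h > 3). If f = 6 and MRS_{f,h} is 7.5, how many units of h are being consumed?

MU_f = 3·(f−4)^2·(h−3)^2, MU_h = 2·(f−4)^3·(h−3).
MRS = (3/2)·(h−3)/(f−4).
Substitute f = 6: MRS = (h − 3)/(4/3). Setting this equal to 7.5 gives h − 3 = 7.5·(4/3) = 10, so h = 13.

h = 13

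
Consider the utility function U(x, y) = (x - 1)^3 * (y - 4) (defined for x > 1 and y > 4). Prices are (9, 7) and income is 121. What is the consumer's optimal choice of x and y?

MU_x = 3·(x−1)^2·(y−4), MU_y = (x−1)^3.
MRS = (3/1)·(y−4)/(x−1).
Tangency: set MRS = p_x/p_y = 9/7.
So (3/1)·(y − 4)/(x − 1) = 9/7, i.e. (y − 4) = (3/7)·(x − 1).
Rewrite the budget in excess-of-subsistence terms: 9·(x − 1) + 7·(y − 4) = 121 − 9·1 − 7·4 = 84.
Substituting, 12·(x − 1) = 84, so x − 1 = 7 and x* = 8.
Then y − 4 = (3/7)·7 = 3, so y* = 7.

x* = 8, y* = 7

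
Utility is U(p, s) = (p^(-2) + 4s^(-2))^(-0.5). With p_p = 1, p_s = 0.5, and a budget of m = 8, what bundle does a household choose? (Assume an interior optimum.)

For CES with ρ = -2, MRS = (1/4)·(s/p)^3.
Tangency: set MRS = p_p/p_s = 1/0.5 = 2.
So (s/p)^3 = 8; taking the cube root, s/p = 2, i.e. s = 2·p.
Substitute into the budget 1·p + 0.5·s = 8: 2·p = 8, so p* = 4 and s* = 2·4 = 8.

p* = 4, s* = 8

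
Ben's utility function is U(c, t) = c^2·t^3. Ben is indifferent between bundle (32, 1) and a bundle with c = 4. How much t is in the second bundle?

U(32, 1) = 1024.
Set U(4, t) = 1024 and solve.
With c = 4: 4^2 = 16, so t^3 = 1024/16 = 64; taking the cube root, t = 4.
Check: U(4, 4) = 1024.

t = 4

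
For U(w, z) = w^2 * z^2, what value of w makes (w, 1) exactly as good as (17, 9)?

w = 153

U(17, 9) = 23409.
Set U(w, 1) = 23409 and solve.
With z = 1: 1^2 = 1, so w^2 = 23409/1 = 23409; taking the square root, w = 153.
Check: U(153, 1) = 23409.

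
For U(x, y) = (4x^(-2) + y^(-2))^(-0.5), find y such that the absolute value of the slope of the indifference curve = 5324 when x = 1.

For CES with ρ = -2, MRS = (4/1)·(y/x)^3.
Setting (4/1)·(y/1)^3 = 5324 gives (y/1)^3 = 1331, so y/1 = 11 and y = 11.

y = 11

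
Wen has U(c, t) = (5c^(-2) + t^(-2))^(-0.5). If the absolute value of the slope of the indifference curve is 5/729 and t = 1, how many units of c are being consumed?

For CES with ρ = -2, MRS = (5/1)·(t/c)^3.
Setting (5/1)·(1/c)^3 = 5/729 gives (1/c)^3 = 1/729, so 1/c = 1/9 and c = 9.

c = 9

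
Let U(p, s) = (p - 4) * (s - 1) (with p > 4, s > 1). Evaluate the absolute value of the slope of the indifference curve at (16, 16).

MU_p = (s−1), MU_s = (p−4).
MRS = (s−1)/(p−4).
At (16, 16): MRS = 1.25.
So at (16, 16) the consumer would give up 1.25 units of s for one more unit of p.

MRS = 1.25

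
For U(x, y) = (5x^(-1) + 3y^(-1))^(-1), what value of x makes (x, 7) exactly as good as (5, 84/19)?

U depends on (x, y) only through S = 5x^(-1) + 3y^(-1), so equal utility means equal S. At (5, 84/19): S = 47/28.
With y = 7: 3·7^(-1) = 3/7, so 5x^(-1) = 47/28 − 3/7 = 1.25, i.e. x^(-1) = 0.25.
Hence x = 1/0.25 = 4.
Check: U(4, 7) = 0.5957.

x = 4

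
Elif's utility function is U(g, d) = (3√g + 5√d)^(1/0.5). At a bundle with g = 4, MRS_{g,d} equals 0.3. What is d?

d = 1

For CES with ρ = 0.5, MRS = (3/5)·√(d/g).
Setting (3/5)·√(d/4) = 0.3 gives √(d/4) = 0.5, so d/4 = 0.25 and d = 1.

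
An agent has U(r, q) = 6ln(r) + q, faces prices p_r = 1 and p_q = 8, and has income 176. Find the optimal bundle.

r* = 48, q* = 16

MU_r = 6/r, MU_q = 1.
MRS = 6/r ÷ 1.
Tangency: set MRS = p_r/p_q = 1/8 = 0.125.
MRS depends only on r: 6/r = 0.125 ⇒ r* = 6/0.125 = 48.
From the budget, 8·q = 176 − 1·48 = 128, so q* = 16.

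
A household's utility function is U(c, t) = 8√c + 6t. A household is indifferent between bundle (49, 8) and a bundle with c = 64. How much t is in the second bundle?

t = 20/3

U(49, 8) = 104.
Set U(64, t) = 104 and solve.
With c = 64: √64 = 8, so 6t = 104 − 8·8 = 40 and t = 20/3.
Check: U(64, 20/3) = 104.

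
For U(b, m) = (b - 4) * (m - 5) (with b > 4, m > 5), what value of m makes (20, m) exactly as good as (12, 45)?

U(12, 45) = 320.
Set U(20, m) = 320 and solve.
With b = 20: (20 − 4) = 16, so (m − 5) = 320/16 = 20.
So m = 5 + 20 = 25.
Check: U(20, 25) = 320.

m = 25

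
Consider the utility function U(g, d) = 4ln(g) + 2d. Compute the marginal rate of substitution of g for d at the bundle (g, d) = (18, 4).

MRS = 1/9

MU_g = 4/g, MU_d = 2.
MRS = 4/g ÷ 2.
At (18, 4): MRS = 1/9.
The indifference curve has slope −1/9 at this bundle.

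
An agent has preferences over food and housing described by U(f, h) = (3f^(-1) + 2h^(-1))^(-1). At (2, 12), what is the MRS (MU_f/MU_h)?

MRS = 54

For CES with ρ = -1, MRS = (3/2)·(h/f)^2.
At (2, 12): MRS = 54.
So at (2, 12) the consumer would give up 54 units of h for one more unit of f.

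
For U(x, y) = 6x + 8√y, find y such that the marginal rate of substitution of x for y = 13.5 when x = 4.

MU_x = 6, MU_y = 8/(2√y).
MRS = 6 ÷ (8/(2√y)).
MRS depends only on y: 1.5·√y = 13.5 ⇒ √y = 13.5/1.5 = 9 ⇒ y = 81.

y = 81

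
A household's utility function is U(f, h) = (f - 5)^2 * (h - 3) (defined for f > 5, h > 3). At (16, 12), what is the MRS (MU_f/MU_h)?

MRS = 18/11

MU_f = 2·(f−5)·(h−3), MU_h = (f−5)^2.
MRS = (2/1)·(h−3)/(f−5).
At (16, 12): MRS = 18/11.
The indifference curve has slope −18/11 at this bundle.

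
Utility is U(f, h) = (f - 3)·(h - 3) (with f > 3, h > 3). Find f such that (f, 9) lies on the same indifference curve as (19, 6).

f = 11

U(19, 6) = 48.
Set U(f, 9) = 48 and solve.
With h = 9: (9 − 3) = 6, so (f − 3) = 48/6 = 8.
So f = 3 + 8 = 11.
Check: U(11, 9) = 48.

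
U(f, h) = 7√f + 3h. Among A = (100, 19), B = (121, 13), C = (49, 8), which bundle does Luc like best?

Evaluate utility at each bundle:
U(A) = 127.000.
U(B) = 116.000.
U(C) = 73.000.
Highest utility is A, so A ≻ B ≻ C.

Bundle A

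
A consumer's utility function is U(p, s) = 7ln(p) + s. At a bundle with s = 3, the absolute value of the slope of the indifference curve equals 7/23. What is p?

p = 23

MU_p = 7/p, MU_s = 1.
MRS = 7/p ÷ 1.
MRS depends only on p: 7/p = 7/23 ⇒ p = 7/(7/23) = 23.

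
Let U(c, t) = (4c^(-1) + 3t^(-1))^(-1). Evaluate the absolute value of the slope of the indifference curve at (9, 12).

For CES with ρ = -1, MRS = (4/3)·(t/c)^2.
At (9, 12): MRS = 64/27.
The indifference curve has slope −64/27 at this bundle.

MRS = 64/27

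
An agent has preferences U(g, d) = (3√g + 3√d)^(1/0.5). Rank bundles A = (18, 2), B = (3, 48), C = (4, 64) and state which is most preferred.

Bundle C

Evaluate utility at each bundle:
U(A) = 288.000.
U(B) = 675.000.
U(C) = 900.000.
Highest utility is C, so C ≻ B ≻ A.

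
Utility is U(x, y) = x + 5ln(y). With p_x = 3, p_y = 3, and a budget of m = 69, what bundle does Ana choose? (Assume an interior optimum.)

x* = 18, y* = 5

MU_x = 1, MU_y = 5/y.
MRS = 1 ÷ (5/y).
Tangency: set MRS = p_x/p_y = 3/3 = 1.
MRS depends only on y: 0.2·y = 1 ⇒ y* = 1/0.2 = 5.
From the budget, 3·x = 69 − 3·5 = 54, so x* = 18.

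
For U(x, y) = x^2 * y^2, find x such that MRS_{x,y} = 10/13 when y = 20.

x = 26

MU_x = 2·x·y^2 and MU_y = 2·x^2·y.
MRS = MU_x/MU_y = y/x.
Substitute y = 20: MRS = 20/x. Setting 20/x = 10/13 gives x = 20/(10/13) = 26.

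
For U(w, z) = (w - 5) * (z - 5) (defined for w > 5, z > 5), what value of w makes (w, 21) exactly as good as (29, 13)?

w = 17

U(29, 13) = 192.
Set U(w, 21) = 192 and solve.
With z = 21: (21 − 5) = 16, so (w − 5) = 192/16 = 12.
So w = 5 + 12 = 17.
Check: U(17, 21) = 192.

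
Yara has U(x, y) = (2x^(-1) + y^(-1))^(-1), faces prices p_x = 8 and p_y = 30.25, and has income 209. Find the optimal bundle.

For CES with ρ = -1, MRS = (2/1)·(y/x)^2.
Tangency: set MRS = p_x/p_y = 8/30.25 = 32/121.
So (y/x)^2 = 16/121; taking the square root, y/x = 4/11, i.e. y = (4/11)·x.
Substitute into the budget 8·x + 30.25·y = 209: 19·x = 209, so x* = 11 and y* = (4/11)·11 = 4.

x* = 11, y* = 4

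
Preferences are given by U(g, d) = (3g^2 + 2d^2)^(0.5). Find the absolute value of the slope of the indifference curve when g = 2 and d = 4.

MRS = 0.75

For CES with ρ = 2, MRS = (3/2)·(d/g)^(-1).
At (2, 4): MRS = 0.75.
That is, one extra unit of g is worth 0.75 units of d at the margin.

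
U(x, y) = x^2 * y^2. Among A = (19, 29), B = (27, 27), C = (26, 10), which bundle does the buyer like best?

Bundle B

Evaluate utility at each bundle:
U(A) = 303601.
U(B) = 531441.
U(C) = 67600.
Highest utility is B, so B ≻ A ≻ C.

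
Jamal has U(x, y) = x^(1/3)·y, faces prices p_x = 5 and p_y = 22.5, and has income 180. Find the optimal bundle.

x* = 9, y* = 6

MU_x = 1/3·x^(-2/3)·y and MU_y = x^(1/3).
MRS = MU_x/MU_y = (1/3)·y/x.
Tangency: set MRS = p_x/p_y = 5/22.5 = 2/9.
So (1/3)·y/x = 2/9, i.e. y = (2/3)·x.
Substitute into the budget 5·x + 22.5·y = 180: 20·x = 180, so x* = 9.
Then y* = (2/3)·9 = 6.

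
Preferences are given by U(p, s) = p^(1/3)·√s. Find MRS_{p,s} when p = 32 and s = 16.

MU_p = 1/3·p^(-2/3)·√s and MU_s = 0.5·p^(1/3)·s^(-0.5).
MRS = MU_p/MU_s = (2/3)·s/p.
At (32, 16): MRS = 1/3.
The indifference curve has slope −1/3 at this bundle.

MRS = 1/3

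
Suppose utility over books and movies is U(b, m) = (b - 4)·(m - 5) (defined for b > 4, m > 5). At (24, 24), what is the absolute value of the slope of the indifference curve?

MRS = 0.95

MU_b = (m−5), MU_m = (b−4).
MRS = (m−5)/(b−4).
At (24, 24): MRS = 0.95.
That is, one extra unit of b is worth 0.95 units of m at the margin.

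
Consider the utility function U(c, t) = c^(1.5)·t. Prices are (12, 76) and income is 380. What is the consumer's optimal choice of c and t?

MU_c = 1.5·√c·t and MU_t = c^(1.5).
MRS = MU_c/MU_t = (1.5)·t/c.
Tangency: set MRS = p_c/p_t = 12/76 = 3/19.
So (1.5)·t/c = 3/19, i.e. t = (2/19)·c.
Substitute into the budget 12·c + 76·t = 380: 20·c = 380, so c* = 19.
Then t* = (2/19)·19 = 2.

c* = 19, t* = 2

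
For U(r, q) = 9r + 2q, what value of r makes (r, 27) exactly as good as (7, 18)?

r = 5

U(7, 18) = 99.
Set U(r, 27) = 99 and solve.
9r + 2·27 = 99 ⇒ 9r = 45 ⇒ r = 5.
Check: U(5, 27) = 99.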